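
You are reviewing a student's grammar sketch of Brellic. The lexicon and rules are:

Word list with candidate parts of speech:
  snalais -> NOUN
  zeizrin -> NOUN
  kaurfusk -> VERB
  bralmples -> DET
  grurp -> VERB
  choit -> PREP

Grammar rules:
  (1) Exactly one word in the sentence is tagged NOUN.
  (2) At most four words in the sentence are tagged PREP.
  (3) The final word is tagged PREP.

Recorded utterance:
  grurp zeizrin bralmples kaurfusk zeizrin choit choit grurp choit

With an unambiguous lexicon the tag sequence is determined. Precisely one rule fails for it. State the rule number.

1

Fixed tagging: VERB NOUN DET VERB NOUN PREP PREP VERB PREP.
Checking each rule: R1 fail, R2 pass, R3 pass.
Only rule 1 fails.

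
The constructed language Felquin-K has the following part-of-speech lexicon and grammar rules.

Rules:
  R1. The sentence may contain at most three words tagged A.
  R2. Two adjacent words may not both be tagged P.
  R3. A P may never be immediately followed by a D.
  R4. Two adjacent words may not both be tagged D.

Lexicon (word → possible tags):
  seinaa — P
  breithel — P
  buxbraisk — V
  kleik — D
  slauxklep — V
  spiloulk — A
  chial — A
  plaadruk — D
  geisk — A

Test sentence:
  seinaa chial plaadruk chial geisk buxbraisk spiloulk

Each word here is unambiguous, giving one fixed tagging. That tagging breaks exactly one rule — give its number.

Fixed tagging: P A D A A V A.
Rule check: R1 ✗, R2 ✓, R3 ✓, R4 ✓.
Only rule 1 fails.

1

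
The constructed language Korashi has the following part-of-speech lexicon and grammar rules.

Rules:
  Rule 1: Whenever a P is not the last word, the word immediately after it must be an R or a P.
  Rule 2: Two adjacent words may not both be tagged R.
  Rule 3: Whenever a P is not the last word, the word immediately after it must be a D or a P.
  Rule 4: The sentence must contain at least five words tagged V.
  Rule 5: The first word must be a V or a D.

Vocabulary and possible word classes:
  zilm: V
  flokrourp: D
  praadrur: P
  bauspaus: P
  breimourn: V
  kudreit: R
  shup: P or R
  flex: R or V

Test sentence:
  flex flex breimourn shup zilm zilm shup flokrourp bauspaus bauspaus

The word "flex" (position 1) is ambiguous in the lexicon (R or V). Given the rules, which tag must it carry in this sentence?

V

Candidates per position — 1:flex {R,V}; 2:flex {R,V}; 3:breimourn {V}; 4:shup {P,R}; 5:zilm {V}; 6:zilm {V}; 7:shup {P,R}; 8:flokrourp {D}; 9:bauspaus {P}; 10:bauspaus {P}.
If word 1 were R, no tagging could satisfy rule 4; so word 1 is V.
If word 2 were R, no tagging could satisfy rule 4; so word 2 is V.
If word 4 were P, no tagging could satisfy rule 1; so word 4 is R.
If word 7 were P, no tagging could satisfy rule 1; so word 7 is R.
The unique satisfying tagging is: V V V R V V R D P P.
Verifying each rule — rule 1 ok; rule 2 ok; rule 3 ok; rule 4 ok; rule 5 ok.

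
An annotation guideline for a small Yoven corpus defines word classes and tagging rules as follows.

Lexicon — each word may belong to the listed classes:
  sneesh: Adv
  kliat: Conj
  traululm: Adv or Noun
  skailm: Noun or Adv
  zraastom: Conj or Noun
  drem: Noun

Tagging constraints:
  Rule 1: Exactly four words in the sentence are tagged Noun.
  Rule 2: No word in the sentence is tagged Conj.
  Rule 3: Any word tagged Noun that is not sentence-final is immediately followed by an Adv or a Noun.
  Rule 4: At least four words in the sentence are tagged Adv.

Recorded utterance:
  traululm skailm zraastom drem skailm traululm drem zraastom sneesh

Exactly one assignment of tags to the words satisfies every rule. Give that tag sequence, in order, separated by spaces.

Candidates per position — 1:traululm {Adv,Noun}; 2:skailm {Noun,Adv}; 3:zraastom {Conj,Noun}; 4:drem {Noun}; 5:skailm {Noun,Adv}; 6:traululm {Adv,Noun}; 7:drem {Noun}; 8:zraastom {Conj,Noun}; 9:sneesh {Adv}.
Position 3: tagging it Conj would leave rule 2 unsatisfiable, so it must be Noun.
Position 8: tagging it Conj would leave rule 2 unsatisfiable, so it must be Noun.
Position 1: tagging it Noun would leave rule 1 unsatisfiable, so it must be Adv.
Position 2: tagging it Noun would leave rule 1 unsatisfiable, so it must be Adv.
Position 5: tagging it Noun would leave rule 1 unsatisfiable, so it must be Adv.
Position 6: tagging it Noun would leave rule 1 unsatisfiable, so it must be Adv.
The unique satisfying tagging is: Adv Adv Noun Noun Adv Adv Noun Noun Adv.
Checking: rule 1 ok; rule 2 ok; rule 3 ok; rule 4 ok.

Adv Adv Noun Noun Adv Adv Noun Noun Adv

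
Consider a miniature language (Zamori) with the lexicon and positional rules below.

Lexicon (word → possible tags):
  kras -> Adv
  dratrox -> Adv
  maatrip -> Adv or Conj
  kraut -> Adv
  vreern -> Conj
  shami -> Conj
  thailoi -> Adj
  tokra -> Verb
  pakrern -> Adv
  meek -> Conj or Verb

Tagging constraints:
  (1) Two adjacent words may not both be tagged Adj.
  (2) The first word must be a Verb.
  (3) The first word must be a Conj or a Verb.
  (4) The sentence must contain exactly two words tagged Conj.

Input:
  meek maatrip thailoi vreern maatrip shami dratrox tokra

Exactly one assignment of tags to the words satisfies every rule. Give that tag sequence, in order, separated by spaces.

Candidates per position — 1:meek {Conj,Verb}; 2:maatrip {Adv,Conj}; 3:thailoi {Adj}; 4:vreern {Conj}; 5:maatrip {Adv,Conj}; 6:shami {Conj}; 7:dratrox {Adv}; 8:tokra {Verb}.
At position 1, choosing Conj makes rule 2 impossible to satisfy; hence Verb.
At position 2, choosing Conj makes rule 4 impossible to satisfy; hence Adv.
At position 5, choosing Conj makes rule 4 impossible to satisfy; hence Adv.
The unique satisfying tagging is: Verb Adv Adj Conj Adv Conj Adv Verb.
Rule-by-rule: rule 1 satisfied; rule 2 satisfied; rule 3 satisfied; rule 4 satisfied.

Verb Adv Adj Conj Adv Conj Adv Verb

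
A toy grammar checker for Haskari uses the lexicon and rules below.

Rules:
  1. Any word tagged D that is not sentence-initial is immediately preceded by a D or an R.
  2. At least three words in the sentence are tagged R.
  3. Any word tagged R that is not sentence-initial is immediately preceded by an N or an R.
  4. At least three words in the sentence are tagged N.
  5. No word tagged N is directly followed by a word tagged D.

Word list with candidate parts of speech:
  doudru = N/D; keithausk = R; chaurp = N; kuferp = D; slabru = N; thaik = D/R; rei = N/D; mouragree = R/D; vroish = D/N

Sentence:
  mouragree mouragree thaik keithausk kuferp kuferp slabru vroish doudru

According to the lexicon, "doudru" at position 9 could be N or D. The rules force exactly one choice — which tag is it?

N

Candidates per position — 1:mouragree {R,D}; 2:mouragree {R,D}; 3:thaik {D,R}; 4:keithausk {R}; 5:kuferp {D}; 6:kuferp {D}; 7:slabru {N}; 8:vroish {D,N}; 9:doudru {N,D}.
Position 1: D is ruled out by rule 3; that leaves R.
Position 2: D is ruled out by rule 3; that leaves R.
Position 3: D is ruled out by rule 3; that leaves R.
Position 8: D is ruled out by rule 1; that leaves N.
Position 9: D is ruled out by rule 1; that leaves N.
The unique satisfying tagging is: R R R R D D N N N.
Checking: rule 1 holds; rule 2 holds; rule 3 holds; rule 4 holds; rule 5 holds.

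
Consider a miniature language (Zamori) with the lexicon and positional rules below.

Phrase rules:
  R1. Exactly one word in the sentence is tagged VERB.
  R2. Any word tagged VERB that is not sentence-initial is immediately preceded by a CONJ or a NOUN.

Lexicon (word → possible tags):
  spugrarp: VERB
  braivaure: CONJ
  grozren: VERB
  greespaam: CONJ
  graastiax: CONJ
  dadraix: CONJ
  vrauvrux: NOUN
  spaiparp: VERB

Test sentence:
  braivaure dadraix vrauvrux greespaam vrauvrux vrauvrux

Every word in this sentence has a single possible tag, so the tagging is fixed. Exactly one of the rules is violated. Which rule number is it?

Fixed tagging: CONJ CONJ NOUN CONJ NOUN NOUN.
Applying the rules: R1 ✗, R2 ✓.
Only rule 1 fails.

1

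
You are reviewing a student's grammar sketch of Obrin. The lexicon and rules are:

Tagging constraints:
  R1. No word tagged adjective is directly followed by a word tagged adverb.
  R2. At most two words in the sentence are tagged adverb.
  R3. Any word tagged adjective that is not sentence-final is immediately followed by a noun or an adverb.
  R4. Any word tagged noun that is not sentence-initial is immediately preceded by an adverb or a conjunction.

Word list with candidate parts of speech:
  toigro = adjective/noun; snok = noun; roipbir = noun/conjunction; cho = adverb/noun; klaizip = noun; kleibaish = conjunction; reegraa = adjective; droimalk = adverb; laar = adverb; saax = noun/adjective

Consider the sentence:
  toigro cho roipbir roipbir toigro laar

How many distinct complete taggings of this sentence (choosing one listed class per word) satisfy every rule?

Candidates per position — 1:toigro {adjective,noun}; 2:cho {adverb,noun}; 3:roipbir {noun,conjunction}; 4:roipbir {noun,conjunction}; 5:toigro {adjective,noun}; 6:laar {adverb}.
There are 32 candidate sequences in total.
The sequences that satisfy every rule: noun adverb noun conjunction noun adverb; noun adverb conjunction conjunction noun adverb.
Count = 2.

2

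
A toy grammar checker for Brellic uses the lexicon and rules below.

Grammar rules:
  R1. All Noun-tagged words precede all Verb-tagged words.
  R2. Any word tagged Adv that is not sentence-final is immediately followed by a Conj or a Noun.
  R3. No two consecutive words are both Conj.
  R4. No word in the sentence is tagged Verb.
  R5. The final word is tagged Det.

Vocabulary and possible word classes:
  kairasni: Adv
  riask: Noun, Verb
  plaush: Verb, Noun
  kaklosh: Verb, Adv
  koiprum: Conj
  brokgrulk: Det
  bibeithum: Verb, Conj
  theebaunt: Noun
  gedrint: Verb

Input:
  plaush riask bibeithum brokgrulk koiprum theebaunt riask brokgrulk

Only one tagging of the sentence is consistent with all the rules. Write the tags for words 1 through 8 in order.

Candidates per position — 1:plaush {Verb,Noun}; 2:riask {Noun,Verb}; 3:bibeithum {Verb,Conj}; 4:brokgrulk {Det}; 5:koiprum {Conj}; 6:theebaunt {Noun}; 7:riask {Noun,Verb}; 8:brokgrulk {Det}.
At position 1, choosing Verb makes rule 1 impossible to satisfy; hence Noun.
At position 2, choosing Verb makes rule 1 impossible to satisfy; hence Noun.
At position 3, choosing Verb makes rule 1 impossible to satisfy; hence Conj.
At position 7, choosing Verb makes rule 4 impossible to satisfy; hence Noun.
That leaves exactly one tagging: Noun Noun Conj Det Conj Noun Noun Det.
Rule-by-rule: rule 1 holds; rule 2 holds; rule 3 holds; rule 4 holds; rule 5 holds.

Noun Noun Conj Det Conj Noun Noun Det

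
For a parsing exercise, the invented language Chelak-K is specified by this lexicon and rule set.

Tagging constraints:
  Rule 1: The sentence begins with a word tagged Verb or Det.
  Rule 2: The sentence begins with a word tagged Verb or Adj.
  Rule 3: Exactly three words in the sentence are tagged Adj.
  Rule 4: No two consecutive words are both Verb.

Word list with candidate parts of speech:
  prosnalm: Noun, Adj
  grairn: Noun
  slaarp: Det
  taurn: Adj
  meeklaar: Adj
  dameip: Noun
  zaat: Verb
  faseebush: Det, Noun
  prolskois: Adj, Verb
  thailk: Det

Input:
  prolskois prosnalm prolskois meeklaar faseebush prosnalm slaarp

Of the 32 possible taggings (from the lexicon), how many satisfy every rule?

Candidates per position — 1:prolskois {Adj,Verb}; 2:prosnalm {Noun,Adj}; 3:prolskois {Adj,Verb}; 4:meeklaar {Adj}; 5:faseebush {Det,Noun}; 6:prosnalm {Noun,Adj}; 7:slaarp {Det}.
There are 32 candidate sequences in total.
Checking each against the rules leaves 6 sequences.
Count = 6.

6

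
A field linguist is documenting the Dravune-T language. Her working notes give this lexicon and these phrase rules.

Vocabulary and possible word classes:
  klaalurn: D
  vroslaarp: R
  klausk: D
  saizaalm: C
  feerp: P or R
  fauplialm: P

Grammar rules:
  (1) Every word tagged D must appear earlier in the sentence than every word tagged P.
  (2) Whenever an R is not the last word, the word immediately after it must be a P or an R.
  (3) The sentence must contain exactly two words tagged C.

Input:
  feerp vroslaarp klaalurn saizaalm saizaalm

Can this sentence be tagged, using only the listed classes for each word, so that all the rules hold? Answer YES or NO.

Candidates per position — 1:feerp {P,R}; 2:vroslaarp {R}; 3:klaalurn {D}; 4:saizaalm {C}; 5:saizaalm {C}.
Rule 2 cannot be satisfied by any choice of tags from the lexicon.
So there is no consistent tagging.

NO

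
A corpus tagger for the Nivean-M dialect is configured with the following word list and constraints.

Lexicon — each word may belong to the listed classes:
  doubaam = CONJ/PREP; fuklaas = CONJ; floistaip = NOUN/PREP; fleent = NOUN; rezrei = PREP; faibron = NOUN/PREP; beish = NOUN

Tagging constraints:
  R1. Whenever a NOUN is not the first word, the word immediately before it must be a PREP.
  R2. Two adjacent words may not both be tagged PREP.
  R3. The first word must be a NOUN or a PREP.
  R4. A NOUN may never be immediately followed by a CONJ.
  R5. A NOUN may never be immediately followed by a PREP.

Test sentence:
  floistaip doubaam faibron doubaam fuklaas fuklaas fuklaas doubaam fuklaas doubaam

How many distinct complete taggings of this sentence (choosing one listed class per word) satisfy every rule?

4

Candidates per position — 1:floistaip {NOUN,PREP}; 2:doubaam {CONJ,PREP}; 3:faibron {NOUN,PREP}; 4:doubaam {CONJ,PREP}; 5:fuklaas {CONJ}; 6:fuklaas {CONJ}; 7:fuklaas {CONJ}; 8:doubaam {CONJ,PREP}; 9:fuklaas {CONJ}; 10:doubaam {CONJ,PREP}.
There are 64 candidate sequences in total.
The sequences that satisfy every rule: PREP CONJ PREP CONJ CONJ CONJ CONJ CONJ CONJ CONJ; PREP CONJ PREP CONJ CONJ CONJ CONJ CONJ CONJ PREP; PREP CONJ PREP CONJ CONJ CONJ CONJ PREP CONJ CONJ; PREP CONJ PREP CONJ CONJ CONJ CONJ PREP CONJ PREP.
Count = 4.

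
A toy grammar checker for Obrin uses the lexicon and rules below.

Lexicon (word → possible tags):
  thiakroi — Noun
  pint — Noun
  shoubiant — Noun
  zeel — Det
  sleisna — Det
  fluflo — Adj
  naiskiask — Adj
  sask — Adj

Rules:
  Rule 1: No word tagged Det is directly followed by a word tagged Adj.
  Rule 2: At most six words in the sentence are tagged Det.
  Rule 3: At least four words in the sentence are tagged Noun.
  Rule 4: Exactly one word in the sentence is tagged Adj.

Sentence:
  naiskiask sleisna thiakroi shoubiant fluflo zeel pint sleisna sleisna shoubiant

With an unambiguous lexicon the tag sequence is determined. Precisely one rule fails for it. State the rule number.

4

Fixed tagging: Adj Det Noun Noun Adj Det Noun Det Det Noun.
Checking each rule: R1 ✓, R2 ✓, R3 ✓, R4 ✗.
Only rule 4 fails.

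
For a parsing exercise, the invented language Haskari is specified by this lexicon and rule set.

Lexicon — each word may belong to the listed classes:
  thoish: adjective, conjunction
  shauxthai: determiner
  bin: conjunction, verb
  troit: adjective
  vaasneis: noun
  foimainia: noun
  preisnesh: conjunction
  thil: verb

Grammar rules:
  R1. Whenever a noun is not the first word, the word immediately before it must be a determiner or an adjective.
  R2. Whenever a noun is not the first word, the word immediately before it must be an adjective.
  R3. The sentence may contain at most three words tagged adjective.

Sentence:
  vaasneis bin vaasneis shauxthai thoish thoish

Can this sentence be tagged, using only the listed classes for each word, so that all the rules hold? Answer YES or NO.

Candidates per position — 1:vaasneis {noun}; 2:bin {conjunction,verb}; 3:vaasneis {noun}; 4:shauxthai {determiner}; 5:thoish {adjective,conjunction}; 6:thoish {adjective,conjunction}.
Rule 1 cannot be satisfied by any choice of tags from the lexicon.
So there is no consistent tagging.

NO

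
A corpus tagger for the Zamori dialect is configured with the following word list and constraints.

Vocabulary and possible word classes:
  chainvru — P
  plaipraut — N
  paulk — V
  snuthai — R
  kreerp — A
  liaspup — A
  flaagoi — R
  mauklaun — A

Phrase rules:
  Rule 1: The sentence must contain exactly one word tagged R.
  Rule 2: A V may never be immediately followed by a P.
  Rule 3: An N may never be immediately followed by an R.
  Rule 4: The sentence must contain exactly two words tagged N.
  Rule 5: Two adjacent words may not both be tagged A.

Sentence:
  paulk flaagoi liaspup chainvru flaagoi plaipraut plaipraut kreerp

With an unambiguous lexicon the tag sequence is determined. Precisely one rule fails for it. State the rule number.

1

Fixed tagging: V R A P R N N A.
Rule check: R1 fails, R2 ok, R3 ok, R4 ok, R5 ok.
Only rule 1 fails.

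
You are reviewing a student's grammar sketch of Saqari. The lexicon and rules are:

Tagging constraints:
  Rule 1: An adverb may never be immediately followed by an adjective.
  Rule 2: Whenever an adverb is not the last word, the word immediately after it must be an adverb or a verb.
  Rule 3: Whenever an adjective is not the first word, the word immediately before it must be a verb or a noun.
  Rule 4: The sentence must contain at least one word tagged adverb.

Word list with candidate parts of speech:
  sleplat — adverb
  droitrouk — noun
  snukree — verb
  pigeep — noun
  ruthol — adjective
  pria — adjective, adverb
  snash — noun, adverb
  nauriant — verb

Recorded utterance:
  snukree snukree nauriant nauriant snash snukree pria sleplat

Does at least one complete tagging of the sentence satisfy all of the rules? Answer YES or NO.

YES

Candidates per position — 1:snukree {verb}; 2:snukree {verb}; 3:nauriant {verb}; 4:nauriant {verb}; 5:snash {noun,adverb}; 6:snukree {verb}; 7:pria {adjective,adverb}; 8:sleplat {adverb}.
One satisfying assignment: verb verb verb verb noun verb adverb adverb.
Verifying each rule — rule 1 satisfied; rule 2 satisfied; rule 3 satisfied; rule 4 satisfied.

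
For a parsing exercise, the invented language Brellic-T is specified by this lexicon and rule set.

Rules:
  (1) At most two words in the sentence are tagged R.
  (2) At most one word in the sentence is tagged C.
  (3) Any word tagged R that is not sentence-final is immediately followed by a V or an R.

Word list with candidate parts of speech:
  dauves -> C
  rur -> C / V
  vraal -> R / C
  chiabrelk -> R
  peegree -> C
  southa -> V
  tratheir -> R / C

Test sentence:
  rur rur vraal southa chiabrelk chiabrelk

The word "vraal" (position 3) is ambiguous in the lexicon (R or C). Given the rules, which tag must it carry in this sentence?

Candidates per position — 1:rur {C,V}; 2:rur {C,V}; 3:vraal {R,C}; 4:southa {V}; 5:chiabrelk {R}; 6:chiabrelk {R}.
At position 3, choosing R makes rule 1 impossible to satisfy; hence C.
At position 1, choosing C makes rule 2 impossible to satisfy; hence V.
At position 2, choosing C makes rule 2 impossible to satisfy; hence V.
The only consistent sequence is: V V C V R R.
Checking: rule 1 ok; rule 2 ok; rule 3 ok.

C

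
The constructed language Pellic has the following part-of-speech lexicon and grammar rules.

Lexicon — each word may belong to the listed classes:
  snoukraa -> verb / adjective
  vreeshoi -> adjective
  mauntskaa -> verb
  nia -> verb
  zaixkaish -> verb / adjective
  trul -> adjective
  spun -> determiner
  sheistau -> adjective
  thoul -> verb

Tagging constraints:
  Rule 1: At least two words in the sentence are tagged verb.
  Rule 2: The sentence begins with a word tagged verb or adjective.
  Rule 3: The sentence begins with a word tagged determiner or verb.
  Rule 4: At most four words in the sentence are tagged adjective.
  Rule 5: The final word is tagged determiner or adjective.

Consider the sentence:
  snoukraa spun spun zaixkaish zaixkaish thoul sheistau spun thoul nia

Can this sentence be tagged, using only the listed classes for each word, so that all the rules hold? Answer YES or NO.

NO

Candidates per position — 1:snoukraa {verb,adjective}; 2:spun {determiner}; 3:spun {determiner}; 4:zaixkaish {verb,adjective}; 5:zaixkaish {verb,adjective}; 6:thoul {verb}; 7:sheistau {adjective}; 8:spun {determiner}; 9:thoul {verb}; 10:nia {verb}.
Rule 5 cannot be satisfied by any choice of tags from the lexicon.
So there is no consistent tagging.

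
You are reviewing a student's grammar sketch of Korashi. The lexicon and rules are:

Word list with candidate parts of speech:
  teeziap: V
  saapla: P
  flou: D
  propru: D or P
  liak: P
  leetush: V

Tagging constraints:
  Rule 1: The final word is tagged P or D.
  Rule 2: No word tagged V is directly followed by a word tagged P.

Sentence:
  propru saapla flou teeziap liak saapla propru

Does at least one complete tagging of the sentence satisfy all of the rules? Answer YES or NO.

Candidates per position — 1:propru {D,P}; 2:saapla {P}; 3:flou {D}; 4:teeziap {V}; 5:liak {P}; 6:saapla {P}; 7:propru {D,P}.
Rule 2 cannot be satisfied by any choice of tags from the lexicon.
So there is no consistent tagging.

NO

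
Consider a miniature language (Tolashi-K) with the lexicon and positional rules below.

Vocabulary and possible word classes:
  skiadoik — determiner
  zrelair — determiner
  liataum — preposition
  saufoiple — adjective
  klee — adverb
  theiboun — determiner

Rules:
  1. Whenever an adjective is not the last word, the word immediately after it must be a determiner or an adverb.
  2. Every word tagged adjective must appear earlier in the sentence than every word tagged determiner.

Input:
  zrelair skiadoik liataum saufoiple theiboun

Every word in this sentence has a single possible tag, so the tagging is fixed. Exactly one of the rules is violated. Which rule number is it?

Fixed tagging: determiner determiner preposition adjective determiner.
Rule check: R1 ✓, R2 ✗.
Only rule 2 fails.

2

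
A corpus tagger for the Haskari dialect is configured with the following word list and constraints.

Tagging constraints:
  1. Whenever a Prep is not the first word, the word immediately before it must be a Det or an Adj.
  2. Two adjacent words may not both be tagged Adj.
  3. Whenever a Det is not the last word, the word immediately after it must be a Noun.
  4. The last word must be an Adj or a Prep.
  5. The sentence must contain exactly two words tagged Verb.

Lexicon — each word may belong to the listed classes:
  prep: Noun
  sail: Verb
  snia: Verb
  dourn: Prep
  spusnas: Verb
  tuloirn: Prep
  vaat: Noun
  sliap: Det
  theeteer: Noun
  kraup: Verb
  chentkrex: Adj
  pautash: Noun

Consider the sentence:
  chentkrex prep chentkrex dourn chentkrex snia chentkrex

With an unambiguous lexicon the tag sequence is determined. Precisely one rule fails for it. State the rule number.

Fixed tagging: Adj Noun Adj Prep Adj Verb Adj.
Checking each rule: R1 ok, R2 ok, R3 ok, R4 ok, R5 fails.
Only rule 5 fails.

5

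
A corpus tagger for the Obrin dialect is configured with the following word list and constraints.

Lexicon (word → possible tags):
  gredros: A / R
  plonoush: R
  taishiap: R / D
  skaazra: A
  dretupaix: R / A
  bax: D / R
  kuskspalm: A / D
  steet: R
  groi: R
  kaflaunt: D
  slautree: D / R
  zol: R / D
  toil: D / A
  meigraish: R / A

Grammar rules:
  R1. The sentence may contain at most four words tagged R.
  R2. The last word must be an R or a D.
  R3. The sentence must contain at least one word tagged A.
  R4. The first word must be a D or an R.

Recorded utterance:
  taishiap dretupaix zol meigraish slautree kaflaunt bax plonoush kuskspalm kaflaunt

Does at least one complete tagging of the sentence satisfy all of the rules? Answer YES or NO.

Candidates per position — 1:taishiap {R,D}; 2:dretupaix {R,A}; 3:zol {R,D}; 4:meigraish {R,A}; 5:slautree {D,R}; 6:kaflaunt {D}; 7:bax {D,R}; 8:plonoush {R}; 9:kuskspalm {A,D}; 10:kaflaunt {D}.
One satisfying assignment: D R D A R D R R D D.
Check: rule 1 satisfied; rule 2 satisfied; rule 3 satisfied; rule 4 satisfied.

YES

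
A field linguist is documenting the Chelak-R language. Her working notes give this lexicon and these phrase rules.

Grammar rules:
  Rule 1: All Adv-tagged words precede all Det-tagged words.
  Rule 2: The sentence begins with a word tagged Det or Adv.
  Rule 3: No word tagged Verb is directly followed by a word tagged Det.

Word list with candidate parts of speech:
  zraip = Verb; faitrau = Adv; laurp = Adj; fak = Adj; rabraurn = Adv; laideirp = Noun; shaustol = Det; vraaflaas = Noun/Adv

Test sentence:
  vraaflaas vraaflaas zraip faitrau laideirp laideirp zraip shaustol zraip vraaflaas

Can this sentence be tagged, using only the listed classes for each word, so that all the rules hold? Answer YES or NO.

Candidates per position — 1:vraaflaas {Noun,Adv}; 2:vraaflaas {Noun,Adv}; 3:zraip {Verb}; 4:faitrau {Adv}; 5:laideirp {Noun}; 6:laideirp {Noun}; 7:zraip {Verb}; 8:shaustol {Det}; 9:zraip {Verb}; 10:vraaflaas {Noun,Adv}.
Rule 3 cannot be satisfied by any choice of tags from the lexicon.
So there is no consistent tagging.

NO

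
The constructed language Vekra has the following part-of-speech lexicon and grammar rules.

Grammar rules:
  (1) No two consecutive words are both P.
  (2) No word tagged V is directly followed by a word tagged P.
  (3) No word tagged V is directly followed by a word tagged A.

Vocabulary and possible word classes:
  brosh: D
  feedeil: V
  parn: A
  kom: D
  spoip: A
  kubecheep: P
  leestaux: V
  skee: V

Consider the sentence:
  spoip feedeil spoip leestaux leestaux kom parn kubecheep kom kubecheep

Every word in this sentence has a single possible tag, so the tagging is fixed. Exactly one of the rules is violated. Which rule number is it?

Fixed tagging: A V A V V D A P D P.
Checking each rule: R1 holds, R2 holds, R3 violated.
Only rule 3 fails.

3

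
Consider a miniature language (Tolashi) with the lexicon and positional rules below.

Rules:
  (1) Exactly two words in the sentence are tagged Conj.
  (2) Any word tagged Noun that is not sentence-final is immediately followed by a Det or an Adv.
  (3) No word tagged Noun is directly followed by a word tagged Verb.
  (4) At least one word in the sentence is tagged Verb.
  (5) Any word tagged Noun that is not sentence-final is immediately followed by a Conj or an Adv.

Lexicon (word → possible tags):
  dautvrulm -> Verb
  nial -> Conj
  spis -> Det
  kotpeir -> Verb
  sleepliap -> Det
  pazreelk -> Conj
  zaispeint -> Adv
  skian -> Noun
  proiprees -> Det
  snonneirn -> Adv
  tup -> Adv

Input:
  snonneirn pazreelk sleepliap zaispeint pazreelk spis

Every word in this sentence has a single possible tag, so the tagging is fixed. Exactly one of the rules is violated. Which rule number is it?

Fixed tagging: Adv Conj Det Adv Conj Det.
Applying the rules: R1 ok, R2 ok, R3 ok, R4 fails, R5 ok.
Only rule 4 fails.

4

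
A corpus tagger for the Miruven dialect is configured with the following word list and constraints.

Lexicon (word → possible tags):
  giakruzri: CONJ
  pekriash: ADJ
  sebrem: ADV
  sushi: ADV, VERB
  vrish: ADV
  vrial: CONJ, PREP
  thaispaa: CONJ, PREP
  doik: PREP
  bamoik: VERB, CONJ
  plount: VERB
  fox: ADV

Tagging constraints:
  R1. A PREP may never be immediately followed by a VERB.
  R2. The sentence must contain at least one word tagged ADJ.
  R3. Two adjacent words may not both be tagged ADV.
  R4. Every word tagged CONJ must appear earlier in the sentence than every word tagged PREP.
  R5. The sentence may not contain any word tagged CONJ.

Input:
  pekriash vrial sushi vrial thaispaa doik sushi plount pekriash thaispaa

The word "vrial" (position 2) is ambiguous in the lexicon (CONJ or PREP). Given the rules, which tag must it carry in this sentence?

Candidates per position — 1:pekriash {ADJ}; 2:vrial {CONJ,PREP}; 3:sushi {ADV,VERB}; 4:vrial {CONJ,PREP}; 5:thaispaa {CONJ,PREP}; 6:doik {PREP}; 7:sushi {ADV,VERB}; 8:plount {VERB}; 9:pekriash {ADJ}; 10:thaispaa {CONJ,PREP}.
Position 2: tagging it CONJ would leave rule 5 unsatisfiable, so it must be PREP.
Position 3: tagging it VERB would leave rule 1 unsatisfiable, so it must be ADV.
Position 4: tagging it CONJ would leave rule 4 unsatisfiable, so it must be PREP.
Position 5: tagging it CONJ would leave rule 4 unsatisfiable, so it must be PREP.
Position 7: tagging it VERB would leave rule 1 unsatisfiable, so it must be ADV.
Position 10: tagging it CONJ would leave rule 4 unsatisfiable, so it must be PREP.
The unique satisfying tagging is: ADJ PREP ADV PREP PREP PREP ADV VERB ADJ PREP.
Rule-by-rule: rule 1 satisfied; rule 2 satisfied; rule 3 satisfied; rule 4 satisfied; rule 5 satisfied.

PREP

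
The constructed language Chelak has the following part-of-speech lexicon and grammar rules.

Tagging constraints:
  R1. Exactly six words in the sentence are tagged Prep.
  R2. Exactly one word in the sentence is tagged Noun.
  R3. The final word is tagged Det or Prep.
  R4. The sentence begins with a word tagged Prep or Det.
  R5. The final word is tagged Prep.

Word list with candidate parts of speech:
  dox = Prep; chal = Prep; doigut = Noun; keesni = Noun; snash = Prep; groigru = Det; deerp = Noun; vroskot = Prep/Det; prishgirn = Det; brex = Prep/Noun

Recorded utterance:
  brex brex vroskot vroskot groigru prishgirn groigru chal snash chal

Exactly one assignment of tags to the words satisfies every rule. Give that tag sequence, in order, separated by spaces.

Prep Noun Prep Prep Det Det Det Prep Prep Prep

Candidates per position — 1:brex {Prep,Noun}; 2:brex {Prep,Noun}; 3:vroskot {Prep,Det}; 4:vroskot {Prep,Det}; 5:groigru {Det}; 6:prishgirn {Det}; 7:groigru {Det}; 8:chal {Prep}; 9:snash {Prep}; 10:chal {Prep}.
If word 1 were Noun, no tagging could satisfy rule 4; so word 1 is Prep.
If word 2 were Prep, no tagging could satisfy rule 2; so word 2 is Noun.
If word 3 were Det, no tagging could satisfy rule 1; so word 3 is Prep.
If word 4 were Det, no tagging could satisfy rule 1; so word 4 is Prep.
The only consistent sequence is: Prep Noun Prep Prep Det Det Det Prep Prep Prep.
Check: rule 1 satisfied; rule 2 satisfied; rule 3 satisfied; rule 4 satisfied; rule 5 satisfied.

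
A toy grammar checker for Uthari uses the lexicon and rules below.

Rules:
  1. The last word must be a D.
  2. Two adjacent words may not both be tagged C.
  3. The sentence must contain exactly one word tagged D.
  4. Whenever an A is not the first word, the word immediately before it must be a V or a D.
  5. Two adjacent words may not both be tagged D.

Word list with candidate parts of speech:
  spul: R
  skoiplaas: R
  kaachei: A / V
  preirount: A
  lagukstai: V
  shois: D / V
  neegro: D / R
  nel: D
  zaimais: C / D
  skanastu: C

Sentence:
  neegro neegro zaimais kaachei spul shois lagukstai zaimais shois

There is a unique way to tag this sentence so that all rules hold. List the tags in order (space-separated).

Candidates per position — 1:neegro {D,R}; 2:neegro {D,R}; 3:zaimais {C,D}; 4:kaachei {A,V}; 5:spul {R}; 6:shois {D,V}; 7:lagukstai {V}; 8:zaimais {C,D}; 9:shois {D,V}.
Position 9: V is ruled out by rule 1; that leaves D.
Position 1: D is ruled out by rule 3; that leaves R.
Position 2: D is ruled out by rule 3; that leaves R.
Position 3: D is ruled out by rule 3; that leaves C.
Position 4: A is ruled out by rule 4; that leaves V.
Position 6: D is ruled out by rule 3; that leaves V.
Position 8: D is ruled out by rule 3; that leaves C.
So the tagging must be: R R C V R V V C D.
Rule-by-rule: rule 1 holds; rule 2 holds; rule 3 holds; rule 4 holds; rule 5 holds.

R R C V R V V C D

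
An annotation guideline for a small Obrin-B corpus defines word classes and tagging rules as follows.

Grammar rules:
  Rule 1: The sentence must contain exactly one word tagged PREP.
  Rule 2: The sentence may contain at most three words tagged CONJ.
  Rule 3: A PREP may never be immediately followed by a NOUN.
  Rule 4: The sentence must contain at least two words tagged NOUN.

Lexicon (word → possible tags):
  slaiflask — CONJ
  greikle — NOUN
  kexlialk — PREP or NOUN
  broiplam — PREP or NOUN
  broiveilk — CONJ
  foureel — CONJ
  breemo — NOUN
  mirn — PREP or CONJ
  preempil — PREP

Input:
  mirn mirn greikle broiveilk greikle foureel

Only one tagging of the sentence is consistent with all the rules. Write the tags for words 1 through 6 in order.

PREP CONJ NOUN CONJ NOUN CONJ

Candidates per position — 1:mirn {PREP,CONJ}; 2:mirn {PREP,CONJ}; 3:greikle {NOUN}; 4:broiveilk {CONJ}; 5:greikle {NOUN}; 6:foureel {CONJ}.
Position 2: PREP is ruled out by rule 3; that leaves CONJ.
Position 1: CONJ is ruled out by rule 1; that leaves PREP.
The only consistent sequence is: PREP CONJ NOUN CONJ NOUN CONJ.
Checking: rule 1 satisfied; rule 2 satisfied; rule 3 satisfied; rule 4 satisfied.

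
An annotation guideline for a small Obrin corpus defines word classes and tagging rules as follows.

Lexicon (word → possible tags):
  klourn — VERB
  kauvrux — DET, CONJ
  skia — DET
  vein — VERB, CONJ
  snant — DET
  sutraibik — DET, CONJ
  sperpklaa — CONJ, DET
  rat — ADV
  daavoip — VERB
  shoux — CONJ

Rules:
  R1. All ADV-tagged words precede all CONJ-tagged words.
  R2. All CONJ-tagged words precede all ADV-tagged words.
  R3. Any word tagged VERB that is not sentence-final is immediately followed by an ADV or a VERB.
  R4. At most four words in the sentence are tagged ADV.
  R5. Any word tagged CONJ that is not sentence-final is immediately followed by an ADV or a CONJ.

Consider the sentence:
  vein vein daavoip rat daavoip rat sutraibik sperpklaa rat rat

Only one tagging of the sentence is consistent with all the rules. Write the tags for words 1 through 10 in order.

VERB VERB VERB ADV VERB ADV DET DET ADV ADV

Candidates per position — 1:vein {VERB,CONJ}; 2:vein {VERB,CONJ}; 3:daavoip {VERB}; 4:rat {ADV}; 5:daavoip {VERB}; 6:rat {ADV}; 7:sutraibik {DET,CONJ}; 8:sperpklaa {CONJ,DET}; 9:rat {ADV}; 10:rat {ADV}.
Position 1: tagging it CONJ would leave rule 1 unsatisfiable, so it must be VERB.
Position 2: tagging it CONJ would leave rule 1 unsatisfiable, so it must be VERB.
Position 7: tagging it CONJ would leave rule 1 unsatisfiable, so it must be DET.
Position 8: tagging it CONJ would leave rule 1 unsatisfiable, so it must be DET.
That leaves exactly one tagging: VERB VERB VERB ADV VERB ADV DET DET ADV ADV.
Check: rule 1 holds; rule 2 holds; rule 3 holds; rule 4 holds; rule 5 holds.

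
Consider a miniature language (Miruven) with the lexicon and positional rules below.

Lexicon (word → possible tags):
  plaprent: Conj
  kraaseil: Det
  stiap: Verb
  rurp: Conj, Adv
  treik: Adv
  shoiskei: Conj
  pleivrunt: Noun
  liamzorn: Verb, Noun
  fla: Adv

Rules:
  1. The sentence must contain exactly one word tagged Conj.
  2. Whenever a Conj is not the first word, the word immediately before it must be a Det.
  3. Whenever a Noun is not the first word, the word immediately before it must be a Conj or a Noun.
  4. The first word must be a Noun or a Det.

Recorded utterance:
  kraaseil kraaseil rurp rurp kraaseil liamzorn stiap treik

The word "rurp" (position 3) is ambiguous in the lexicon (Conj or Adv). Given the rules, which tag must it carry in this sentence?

Conj

Candidates per position — 1:kraaseil {Det}; 2:kraaseil {Det}; 3:rurp {Conj,Adv}; 4:rurp {Conj,Adv}; 5:kraaseil {Det}; 6:liamzorn {Verb,Noun}; 7:stiap {Verb}; 8:treik {Adv}.
Word 4 cannot be Conj — rule 2 would then fail for every completion. It is Adv.
Word 6 cannot be Noun — rule 3 would then fail for every completion. It is Verb.
Word 3 cannot be Adv — rule 1 would then fail for every completion. It is Conj.
So the tagging must be: Det Det Conj Adv Det Verb Verb Adv.
Check: rule 1 satisfied; rule 2 satisfied; rule 3 satisfied; rule 4 satisfied.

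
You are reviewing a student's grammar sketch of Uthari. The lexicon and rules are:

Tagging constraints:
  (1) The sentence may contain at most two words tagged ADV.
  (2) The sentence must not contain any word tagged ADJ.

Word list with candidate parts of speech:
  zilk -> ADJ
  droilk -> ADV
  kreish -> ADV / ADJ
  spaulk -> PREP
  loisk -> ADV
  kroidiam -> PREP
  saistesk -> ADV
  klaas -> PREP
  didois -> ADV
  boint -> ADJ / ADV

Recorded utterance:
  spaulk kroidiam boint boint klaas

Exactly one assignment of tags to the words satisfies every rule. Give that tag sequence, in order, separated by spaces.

PREP PREP ADV ADV PREP

Candidates per position — 1:spaulk {PREP}; 2:kroidiam {PREP}; 3:boint {ADJ,ADV}; 4:boint {ADJ,ADV}; 5:klaas {PREP}.
Word 3 cannot be ADJ — rule 2 would then fail for every completion. It is ADV.
Word 4 cannot be ADJ — rule 2 would then fail for every completion. It is ADV.
So the tagging must be: PREP PREP ADV ADV PREP.
Check: rule 1 ok; rule 2 ok.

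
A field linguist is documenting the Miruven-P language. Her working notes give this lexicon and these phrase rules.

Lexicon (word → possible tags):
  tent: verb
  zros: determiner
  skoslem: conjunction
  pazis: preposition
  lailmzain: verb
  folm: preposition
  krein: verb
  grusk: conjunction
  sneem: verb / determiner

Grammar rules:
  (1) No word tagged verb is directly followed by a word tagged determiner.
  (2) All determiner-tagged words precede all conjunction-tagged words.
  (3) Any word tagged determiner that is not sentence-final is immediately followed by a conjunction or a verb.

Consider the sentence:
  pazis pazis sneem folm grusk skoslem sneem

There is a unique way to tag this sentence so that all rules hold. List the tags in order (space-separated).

preposition preposition verb preposition conjunction conjunction verb

Candidates per position — 1:pazis {preposition}; 2:pazis {preposition}; 3:sneem {verb,determiner}; 4:folm {preposition}; 5:grusk {conjunction}; 6:skoslem {conjunction}; 7:sneem {verb,determiner}.
Position 3: tagging it determiner would leave rule 3 unsatisfiable, so it must be verb.
Position 7: tagging it determiner would leave rule 2 unsatisfiable, so it must be verb.
That leaves exactly one tagging: preposition preposition verb preposition conjunction conjunction verb.
Check: rule 1 holds; rule 2 holds; rule 3 holds.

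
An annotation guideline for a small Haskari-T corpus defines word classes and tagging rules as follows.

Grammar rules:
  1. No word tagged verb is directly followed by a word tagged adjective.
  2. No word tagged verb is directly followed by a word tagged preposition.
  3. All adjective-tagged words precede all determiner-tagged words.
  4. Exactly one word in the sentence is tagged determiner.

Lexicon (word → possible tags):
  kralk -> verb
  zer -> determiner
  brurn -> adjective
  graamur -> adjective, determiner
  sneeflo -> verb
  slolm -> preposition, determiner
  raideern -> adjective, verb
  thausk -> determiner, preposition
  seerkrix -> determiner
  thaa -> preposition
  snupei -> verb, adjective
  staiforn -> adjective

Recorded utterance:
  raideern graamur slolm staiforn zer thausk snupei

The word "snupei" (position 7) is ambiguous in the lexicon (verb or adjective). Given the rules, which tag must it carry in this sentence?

Candidates per position — 1:raideern {adjective,verb}; 2:graamur {adjective,determiner}; 3:slolm {preposition,determiner}; 4:staiforn {adjective}; 5:zer {determiner}; 6:thausk {determiner,preposition}; 7:snupei {verb,adjective}.
Position 2: tagging it determiner would leave rule 3 unsatisfiable, so it must be adjective.
Position 3: tagging it determiner would leave rule 3 unsatisfiable, so it must be preposition.
Position 6: tagging it determiner would leave rule 4 unsatisfiable, so it must be preposition.
Position 7: tagging it adjective would leave rule 3 unsatisfiable, so it must be verb.
Position 1: tagging it verb would leave rule 1 unsatisfiable, so it must be adjective.
The unique satisfying tagging is: adjective adjective preposition adjective determiner preposition verb.
Verifying each rule — rule 1 satisfied; rule 2 satisfied; rule 3 satisfied; rule 4 satisfied.

verb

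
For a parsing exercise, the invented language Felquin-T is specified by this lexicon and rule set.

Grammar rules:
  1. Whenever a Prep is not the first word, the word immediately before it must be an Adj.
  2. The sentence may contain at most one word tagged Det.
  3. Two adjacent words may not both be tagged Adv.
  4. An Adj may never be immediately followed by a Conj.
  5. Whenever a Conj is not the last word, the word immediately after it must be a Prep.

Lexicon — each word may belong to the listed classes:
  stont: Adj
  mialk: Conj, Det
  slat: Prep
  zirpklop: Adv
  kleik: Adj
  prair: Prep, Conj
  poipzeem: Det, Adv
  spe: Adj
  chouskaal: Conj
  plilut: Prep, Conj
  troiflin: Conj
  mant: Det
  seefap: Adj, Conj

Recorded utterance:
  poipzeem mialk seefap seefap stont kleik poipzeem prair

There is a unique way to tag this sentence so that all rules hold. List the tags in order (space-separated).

Candidates per position — 1:poipzeem {Det,Adv}; 2:mialk {Conj,Det}; 3:seefap {Adj,Conj}; 4:seefap {Adj,Conj}; 5:stont {Adj}; 6:kleik {Adj}; 7:poipzeem {Det,Adv}; 8:prair {Prep,Conj}.
Position 2: Conj is ruled out by rule 5; that leaves Det.
Position 3: Conj is ruled out by rule 5; that leaves Adj.
Position 4: Conj is ruled out by rule 4; that leaves Adj.
Position 7: Det is ruled out by rule 2; that leaves Adv.
Position 8: Prep is ruled out by rule 1; that leaves Conj.
Position 1: Det is ruled out by rule 2; that leaves Adv.
The unique satisfying tagging is: Adv Det Adj Adj Adj Adj Adv Conj.
Check: rule 1 holds; rule 2 holds; rule 3 holds; rule 4 holds; rule 5 holds.

Adv Det Adj Adj Adj Adj Adv Conj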